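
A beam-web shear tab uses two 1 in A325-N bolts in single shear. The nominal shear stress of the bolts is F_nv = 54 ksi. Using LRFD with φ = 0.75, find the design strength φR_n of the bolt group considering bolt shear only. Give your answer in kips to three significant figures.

63.6 kips

A_b = π × 1² / 4 = 0.7854 in².
R_n = F_nv · A_b · n · n_s = 54 × 0.7854 × 2 × 1 = 84.82 kips.
Design strength φR_n = 0.75 × 84.82 = 63.6 kips.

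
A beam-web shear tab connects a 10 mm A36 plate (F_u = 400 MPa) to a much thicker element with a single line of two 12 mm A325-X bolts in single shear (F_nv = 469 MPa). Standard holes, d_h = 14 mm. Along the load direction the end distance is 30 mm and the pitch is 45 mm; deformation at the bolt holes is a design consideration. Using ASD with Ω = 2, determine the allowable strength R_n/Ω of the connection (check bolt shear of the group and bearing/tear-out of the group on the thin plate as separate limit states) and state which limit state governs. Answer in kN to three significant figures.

53 kN (bolt shear governs)

Bolt shear: A_b = π·12²/4 = 113.1 mm²; R_n = 469 × 113.1 × 2 × 1 / 1000 = 106.1 kN → 106.1 / 2 = 53 kN.
Bearing (1.2 l_c t F_u ≤ 2.4 d t F_u): upper limit = 2.4·12·10·400 / 1000 = 115.2 kN.
  Edge l_c = 30 − 14/2 = 23 → r_n = 110.4 kN; interior l_c = 45 − 14 = 31 → r_n = 115.2 kN.
  R_n,bearing = 1·110.4 + 1·115.2 = 225.6 kN → 225.6 / 2 = 113 kN.
Bolt shear governs: 53 kN.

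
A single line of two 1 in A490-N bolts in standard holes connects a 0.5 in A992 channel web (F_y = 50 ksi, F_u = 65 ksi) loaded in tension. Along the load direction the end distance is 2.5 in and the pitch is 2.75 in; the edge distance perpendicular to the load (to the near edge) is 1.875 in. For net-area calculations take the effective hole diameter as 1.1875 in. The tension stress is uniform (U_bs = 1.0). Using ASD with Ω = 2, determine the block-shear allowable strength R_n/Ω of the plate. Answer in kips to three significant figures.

Shear plane L_v = 2.5 + 1·2.75 = 5.25 in; A_gv = 5.25 × 0.5 = 2.625 in².
A_nv = (5.25 − 1.5·1.1875) × 0.5 = 1.734 in².
A_nt = (1.875 − 0.5·1.1875) × 0.5 = 0.6406 in².
0.6 F_u A_nv = 67.64 kips; 0.6 F_y A_gv = 78.75 kips → shear rupture governs the shear term.
R_n = 67.64 + 1.0 × 65 × 0.6406 = 109.3 kips.
Allowable strength R_n/Ω = 109.3 / 2 = 54.6 kips.

54.6 kips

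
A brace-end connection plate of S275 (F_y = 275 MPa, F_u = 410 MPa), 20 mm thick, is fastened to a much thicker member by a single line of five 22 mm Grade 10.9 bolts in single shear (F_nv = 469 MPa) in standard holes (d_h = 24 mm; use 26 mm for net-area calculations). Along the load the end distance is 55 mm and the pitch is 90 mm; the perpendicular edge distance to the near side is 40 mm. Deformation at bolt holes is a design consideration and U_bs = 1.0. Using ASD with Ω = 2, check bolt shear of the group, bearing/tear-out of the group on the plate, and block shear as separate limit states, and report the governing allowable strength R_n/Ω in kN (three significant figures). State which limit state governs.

Bolt shear: A_b = π·22²/4 = 380.1 mm²; R_n = 469 × 380.1 × 5 × 1 / 1000 = 891.4 kN → 891.4 / 2 = 446 kN.
Bearing: edge l_c = 43, r_n = 423.1 kN; interior l_c = 66, r_n = 433 kN; R_n = 423.1 + 4·433 = 2155 kN → 1080 kN.
Block shear: A_gv = 8300, A_nv = 5960, A_nt = 540 mm²; R_n = min(0.6F_uA_nv, 0.6F_yA_gv) + U_bs·F_u·A_nt = 1591 kN → 795 kN.
Bolt shear governs: 446 kN.

446 kN (bolt shear governs)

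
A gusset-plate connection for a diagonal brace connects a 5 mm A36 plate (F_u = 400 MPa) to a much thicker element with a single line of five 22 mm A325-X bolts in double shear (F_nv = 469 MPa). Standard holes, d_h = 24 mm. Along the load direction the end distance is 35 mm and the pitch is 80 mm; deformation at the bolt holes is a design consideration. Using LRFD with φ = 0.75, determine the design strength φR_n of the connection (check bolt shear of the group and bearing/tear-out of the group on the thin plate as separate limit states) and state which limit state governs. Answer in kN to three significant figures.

Bolt shear: A_b = π·22²/4 = 380.1 mm²; R_n = 469 × 380.1 × 5 × 2 / 1000 = 1783 kN → 0.75 × 1783 = 1340 kN.
Bearing (1.2 l_c t F_u ≤ 2.4 d t F_u): upper limit = 2.4·22·5·400 / 1000 = 105.6 kN.
  Edge l_c = 35 − 24/2 = 23 → r_n = 55.2 kN; interior l_c = 80 − 24 = 56 → r_n = 105.6 kN.
  R_n,bearing = 1·55.2 + 4·105.6 = 477.6 kN → 0.75 × 477.6 = 358 kN.
Bearing governs: 358 kN.

358 kN (bearing governs)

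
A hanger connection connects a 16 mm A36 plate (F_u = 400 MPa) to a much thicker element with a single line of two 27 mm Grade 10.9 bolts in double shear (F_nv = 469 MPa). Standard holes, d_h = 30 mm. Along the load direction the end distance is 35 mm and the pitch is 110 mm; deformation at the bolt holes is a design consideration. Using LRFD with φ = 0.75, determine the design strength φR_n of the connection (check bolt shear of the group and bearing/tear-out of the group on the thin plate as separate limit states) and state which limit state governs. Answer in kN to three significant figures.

Bolt shear: A_b = π·27²/4 = 572.6 mm²; R_n = 469 × 572.6 × 2 × 2 / 1000 = 1074 kN → 0.75 × 1074 = 806 kN.
Bearing (1.2 l_c t F_u ≤ 2.4 d t F_u): upper limit = 2.4·27·16·400 / 1000 = 414.7 kN.
  Edge l_c = 35 − 30/2 = 20 → r_n = 153.6 kN; interior l_c = 110 − 30 = 80 → r_n = 414.7 kN.
  R_n,bearing = 1·153.6 + 1·414.7 = 568.3 kN → 0.75 × 568.3 = 426 kN.
Bearing governs: 426 kN.

426 kN (bearing governs)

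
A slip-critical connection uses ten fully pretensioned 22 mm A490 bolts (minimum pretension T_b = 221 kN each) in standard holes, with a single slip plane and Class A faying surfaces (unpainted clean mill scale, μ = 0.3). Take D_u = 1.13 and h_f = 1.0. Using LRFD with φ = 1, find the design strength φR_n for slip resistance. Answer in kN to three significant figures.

R_n = μ · D_u · h_f · T_b · n_s · n_b = 0.3 × 1.13 × 1.0 × 221 × 1 × 10 = 749.2 kN.
Design strength φR_n = 1 × 749.2 = 749 kN.

749 kN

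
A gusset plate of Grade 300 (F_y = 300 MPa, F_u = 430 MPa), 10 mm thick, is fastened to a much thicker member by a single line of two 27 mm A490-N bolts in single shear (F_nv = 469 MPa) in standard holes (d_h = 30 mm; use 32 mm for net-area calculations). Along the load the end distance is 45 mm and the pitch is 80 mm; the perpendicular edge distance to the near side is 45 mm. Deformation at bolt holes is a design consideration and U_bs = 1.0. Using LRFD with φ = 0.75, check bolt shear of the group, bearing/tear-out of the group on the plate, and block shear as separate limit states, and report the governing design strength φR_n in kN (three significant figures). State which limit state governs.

243 kN (block shear governs)

Bolt shear: A_b = π·27²/4 = 572.6 mm²; R_n = 469 × 572.6 × 2 × 1 / 1000 = 537.1 kN → 0.75 × 537.1 = 403 kN.
Bearing: edge l_c = 30, r_n = 154.8 kN; interior l_c = 50, r_n = 258 kN; R_n = 154.8 + 1·258 = 412.8 kN → 310 kN.
Block shear: A_gv = 1250, A_nv = 770, A_nt = 290 mm²; R_n = min(0.6F_uA_nv, 0.6F_yA_gv) + U_bs·F_u·A_nt = 323.4 kN → 243 kN.
Block shear governs: 243 kN.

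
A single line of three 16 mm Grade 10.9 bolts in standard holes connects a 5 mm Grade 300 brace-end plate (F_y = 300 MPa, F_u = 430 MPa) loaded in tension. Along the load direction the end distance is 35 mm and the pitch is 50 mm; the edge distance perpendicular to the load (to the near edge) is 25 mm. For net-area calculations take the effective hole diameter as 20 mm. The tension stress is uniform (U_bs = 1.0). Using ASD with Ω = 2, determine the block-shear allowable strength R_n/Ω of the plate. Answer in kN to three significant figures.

71 kN

Shear plane L_v = 35 + 2·50 = 135 mm; A_gv = 135 × 5 = 675 mm².
A_nv = (135 − 2.5·20) × 5 = 425 mm².
A_nt = (25 − 0.5·20) × 5 = 75 mm².
0.6 F_u A_nv = 109.7 kN; 0.6 F_y A_gv = 121.5 kN → shear rupture governs the shear term.
R_n = 109.7 + 1.0 × 430 × 75 / 1000 = 141.9 kN.
Allowable strength R_n/Ω = 141.9 / 2 = 71 kN.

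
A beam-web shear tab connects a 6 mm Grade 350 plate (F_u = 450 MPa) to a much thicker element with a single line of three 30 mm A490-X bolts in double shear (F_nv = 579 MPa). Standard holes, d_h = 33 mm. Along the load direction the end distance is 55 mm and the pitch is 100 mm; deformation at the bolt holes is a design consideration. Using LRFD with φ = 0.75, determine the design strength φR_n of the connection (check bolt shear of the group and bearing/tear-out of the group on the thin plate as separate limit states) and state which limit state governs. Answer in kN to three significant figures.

385 kN (bearing governs)

Bolt shear: A_b = π·30²/4 = 706.9 mm²; R_n = 579 × 706.9 × 3 × 2 / 1000 = 2456 kN → 0.75 × 2456 = 1840 kN.
Bearing (1.2 l_c t F_u ≤ 2.4 d t F_u): upper limit = 2.4·30·6·450 / 1000 = 194.4 kN.
  Edge l_c = 55 − 33/2 = 38.5 → r_n = 124.7 kN; interior l_c = 100 − 33 = 67 → r_n = 194.4 kN.
  R_n,bearing = 1·124.7 + 2·194.4 = 513.5 kN → 0.75 × 513.5 = 385 kN.
Bearing governs: 385 kN.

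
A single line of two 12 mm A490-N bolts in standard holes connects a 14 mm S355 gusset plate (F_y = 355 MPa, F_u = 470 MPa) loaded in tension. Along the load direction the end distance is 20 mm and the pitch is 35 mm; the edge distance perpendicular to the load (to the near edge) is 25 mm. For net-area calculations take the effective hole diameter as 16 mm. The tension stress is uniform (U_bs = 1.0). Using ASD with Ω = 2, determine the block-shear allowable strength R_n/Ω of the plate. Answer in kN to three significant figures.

117 kN

Shear plane L_v = 20 + 1·35 = 55 mm; A_gv = 55 × 14 = 770 mm².
A_nv = (55 − 1.5·16) × 14 = 434 mm².
A_nt = (25 − 0.5·16) × 14 = 238 mm².
0.6 F_u A_nv = 122.4 kN; 0.6 F_y A_gv = 164 kN → shear rupture governs the shear term.
R_n = 122.4 + 1.0 × 470 × 238 / 1000 = 234.2 kN.
Allowable strength R_n/Ω = 234.2 / 2 = 117 kN.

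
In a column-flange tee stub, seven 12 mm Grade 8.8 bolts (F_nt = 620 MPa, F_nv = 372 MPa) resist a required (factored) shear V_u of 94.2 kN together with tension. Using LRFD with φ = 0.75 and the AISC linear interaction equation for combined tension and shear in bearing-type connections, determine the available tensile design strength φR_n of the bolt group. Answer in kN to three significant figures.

A_b = π·12²/4 = 113.1 mm²; f_rv = 94.2 × 1000 / (7 × 113.1) = 119 MPa.
F'_nt = 1.3 F_nt − (F_nt / φF_nv) f_rv = 1.3·620 − (620/(0.75·372))·119 = 541.6 MPa, capped at F_nt → F'_nt = 541.6 MPa.
R_n = F'_nt · A_b · n = 541.6 × 113.1 × 7 / 1000 = 428.8 kN.
Design strength φR_n = 0.75 × 428.8 = 322 kN.

322 kN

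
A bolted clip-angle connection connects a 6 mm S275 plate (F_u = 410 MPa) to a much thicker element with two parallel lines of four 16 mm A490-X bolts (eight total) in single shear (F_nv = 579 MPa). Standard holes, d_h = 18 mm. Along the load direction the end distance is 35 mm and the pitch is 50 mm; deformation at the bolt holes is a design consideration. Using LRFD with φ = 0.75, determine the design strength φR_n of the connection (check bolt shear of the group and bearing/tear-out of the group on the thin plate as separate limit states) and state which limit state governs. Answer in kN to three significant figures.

Bolt shear: A_b = π·16²/4 = 201.1 mm²; R_n = 579 × 201.1 × 8 × 1 / 1000 = 931.3 kN → 0.75 × 931.3 = 698 kN.
Bearing (1.2 l_c t F_u ≤ 2.4 d t F_u): upper limit = 2.4·16·6·410 / 1000 = 94.46 kN.
  Edge l_c = 35 − 18/2 = 26 → r_n = 76.75 kN; interior l_c = 50 − 18 = 32 → r_n = 94.46 kN.
  R_n,bearing = 2·76.75 + 6·94.46 = 720.3 kN → 0.75 × 720.3 = 540 kN.
Bearing governs: 540 kN.

540 kN (bearing governs)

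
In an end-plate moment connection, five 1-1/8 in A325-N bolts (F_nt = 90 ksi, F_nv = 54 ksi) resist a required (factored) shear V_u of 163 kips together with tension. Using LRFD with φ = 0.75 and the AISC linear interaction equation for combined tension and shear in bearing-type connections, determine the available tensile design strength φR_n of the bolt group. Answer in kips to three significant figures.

A_b = π·1.125²/4 = 0.994 in²; f_rv = 163 / (5 × 0.994) = 32.8 ksi.
F'_nt = 1.3 F_nt − (F_nt / φF_nv) f_rv = 1.3·90 − (90/(0.75·54))·32.8 = 44.12 ksi, capped at F_nt → F'_nt = 44.12 ksi.
R_n = F'_nt · A_b · n = 44.12 × 0.994 × 5 = 219.3 kips.
Design strength φR_n = 0.75 × 219.3 = 164 kips.

164 kips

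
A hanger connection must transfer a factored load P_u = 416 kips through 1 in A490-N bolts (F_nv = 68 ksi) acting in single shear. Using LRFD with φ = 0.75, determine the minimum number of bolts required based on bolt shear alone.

11 bolts

A_b = π·1²/4 = 0.7854 in².
Per-bolt design strength φR_n = 0.75 × 68 × 0.7854 × 1 = 40.06 kips.
n ≥ 416 / 40.06 = 10.39 → use 11 bolts.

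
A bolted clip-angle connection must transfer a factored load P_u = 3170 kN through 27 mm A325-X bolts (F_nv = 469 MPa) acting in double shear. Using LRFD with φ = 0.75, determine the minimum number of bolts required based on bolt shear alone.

8 bolts

A_b = π·27²/4 = 572.6 mm².
Per-bolt design strength φR_n = 0.75 × 469 × 572.6 × 2 / 1000 = 402.8 kN.
n ≥ 3170 / 402.8 = 7.87 → use 8 bolts.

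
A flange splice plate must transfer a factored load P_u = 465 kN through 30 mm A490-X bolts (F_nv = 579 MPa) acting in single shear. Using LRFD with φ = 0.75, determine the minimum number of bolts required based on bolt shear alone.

A_b = π·30²/4 = 706.9 mm².
Per-bolt design strength φR_n = 0.75 × 579 × 706.9 × 1 / 1000 = 307 kN.
n ≥ 465 / 307 = 1.515 → use 2 bolts.

2 bolts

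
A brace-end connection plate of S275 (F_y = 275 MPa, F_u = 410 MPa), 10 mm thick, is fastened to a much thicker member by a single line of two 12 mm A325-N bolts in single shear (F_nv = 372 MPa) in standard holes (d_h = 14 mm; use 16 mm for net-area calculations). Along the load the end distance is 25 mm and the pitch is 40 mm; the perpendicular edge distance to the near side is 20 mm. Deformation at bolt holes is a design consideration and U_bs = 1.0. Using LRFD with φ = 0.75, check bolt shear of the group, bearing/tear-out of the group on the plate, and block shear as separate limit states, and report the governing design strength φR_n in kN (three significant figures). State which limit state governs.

Bolt shear: A_b = π·12²/4 = 113.1 mm²; R_n = 372 × 113.1 × 2 × 1 / 1000 = 84.14 kN → 0.75 × 84.14 = 63.1 kN.
Bearing: edge l_c = 18, r_n = 88.56 kN; interior l_c = 26, r_n = 118.1 kN; R_n = 88.56 + 1·118.1 = 206.6 kN → 155 kN.
Block shear: A_gv = 650, A_nv = 410, A_nt = 120 mm²; R_n = min(0.6F_uA_nv, 0.6F_yA_gv) + U_bs·F_u·A_nt = 150.1 kN → 113 kN.
Bolt shear governs: 63.1 kN.

63.1 kN (bolt shear governs)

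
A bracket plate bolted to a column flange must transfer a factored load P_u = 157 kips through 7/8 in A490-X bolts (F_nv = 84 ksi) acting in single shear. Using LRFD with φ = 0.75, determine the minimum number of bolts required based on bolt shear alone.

5 bolts

A_b = π·0.875²/4 = 0.6013 in².
Per-bolt design strength φR_n = 0.75 × 84 × 0.6013 × 1 = 37.88 kips.
n ≥ 157 / 37.88 = 4.144 → use 5 bolts.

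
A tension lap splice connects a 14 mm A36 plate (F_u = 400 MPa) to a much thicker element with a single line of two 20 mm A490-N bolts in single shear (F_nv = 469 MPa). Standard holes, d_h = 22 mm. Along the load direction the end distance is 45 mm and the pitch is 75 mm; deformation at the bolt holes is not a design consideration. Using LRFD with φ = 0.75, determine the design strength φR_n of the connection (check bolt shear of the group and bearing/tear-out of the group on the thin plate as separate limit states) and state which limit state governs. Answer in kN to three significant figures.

221 kN (bolt shear governs)

Bolt shear: A_b = π·20²/4 = 314.2 mm²; R_n = 469 × 314.2 × 2 × 1 / 1000 = 294.7 kN → 0.75 × 294.7 = 221 kN.
Bearing (1.5 l_c t F_u ≤ 3.0 d t F_u): upper limit = 3.0·20·14·400 / 1000 = 336 kN.
  Edge l_c = 45 − 22/2 = 34 → r_n = 285.6 kN; interior l_c = 75 − 22 = 53 → r_n = 336 kN.
  R_n,bearing = 1·285.6 + 1·336 = 621.6 kN → 0.75 × 621.6 = 466 kN.
Bolt shear governs: 221 kN.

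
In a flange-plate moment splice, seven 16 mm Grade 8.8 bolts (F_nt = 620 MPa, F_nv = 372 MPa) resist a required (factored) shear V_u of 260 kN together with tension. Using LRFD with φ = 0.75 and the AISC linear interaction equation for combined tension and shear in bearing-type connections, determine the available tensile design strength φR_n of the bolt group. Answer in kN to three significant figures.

417 kN

A_b = π·16²/4 = 201.1 mm²; f_rv = 260 × 1000 / (7 × 201.1) = 184.7 MPa.
F'_nt = 1.3 F_nt − (F_nt / φF_nv) f_rv = 1.3·620 − (620/(0.75·372))·184.7 = 395.5 MPa, capped at F_nt → F'_nt = 395.5 MPa.
R_n = F'_nt · A_b · n = 395.5 × 201.1 × 7 / 1000 = 556.6 kN.
Design strength φR_n = 0.75 × 556.6 = 417 kN.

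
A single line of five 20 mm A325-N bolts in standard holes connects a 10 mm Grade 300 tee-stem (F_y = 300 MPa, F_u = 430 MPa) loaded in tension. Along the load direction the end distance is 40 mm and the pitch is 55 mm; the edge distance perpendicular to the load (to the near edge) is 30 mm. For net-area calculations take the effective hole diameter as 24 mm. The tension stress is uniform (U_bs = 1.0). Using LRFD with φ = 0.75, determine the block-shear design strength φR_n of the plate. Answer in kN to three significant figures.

Shear plane L_v = 40 + 4·55 = 260 mm; A_gv = 260 × 10 = 2600 mm².
A_nv = (260 − 4.5·24) × 10 = 1520 mm².
A_nt = (30 − 0.5·24) × 10 = 180 mm².
0.6 F_u A_nv = 392.2 kN; 0.6 F_y A_gv = 468 kN → shear rupture governs the shear term.
R_n = 392.2 + 1.0 × 430 × 180 / 1000 = 469.6 kN.
Design strength φR_n = 0.75 × 469.6 = 352 kN.

352 kN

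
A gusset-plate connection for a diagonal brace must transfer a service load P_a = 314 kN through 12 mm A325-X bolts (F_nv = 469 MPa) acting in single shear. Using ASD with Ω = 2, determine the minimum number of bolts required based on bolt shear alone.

12 bolts

A_b = π·12²/4 = 113.1 mm².
Per-bolt allowable strength R_n/Ω = 469 × 113.1 × 1 / 1000 / 2 = 26.52 kN.
n ≥ 314 / 26.52 = 11.84 → use 12 bolts.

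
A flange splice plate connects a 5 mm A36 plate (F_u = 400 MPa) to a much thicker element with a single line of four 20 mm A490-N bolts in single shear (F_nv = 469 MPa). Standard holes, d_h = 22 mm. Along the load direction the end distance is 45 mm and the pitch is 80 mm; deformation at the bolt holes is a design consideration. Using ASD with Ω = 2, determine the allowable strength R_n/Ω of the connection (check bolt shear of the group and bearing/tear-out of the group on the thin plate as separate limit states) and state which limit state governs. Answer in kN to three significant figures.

Bolt shear: A_b = π·20²/4 = 314.2 mm²; R_n = 469 × 314.2 × 4 × 1 / 1000 = 589.4 kN → 589.4 / 2 = 295 kN.
Bearing (1.2 l_c t F_u ≤ 2.4 d t F_u): upper limit = 2.4·20·5·400 / 1000 = 96 kN.
  Edge l_c = 45 − 22/2 = 34 → r_n = 81.6 kN; interior l_c = 80 − 22 = 58 → r_n = 96 kN.
  R_n,bearing = 1·81.6 + 3·96 = 369.6 kN → 369.6 / 2 = 185 kN.
Bearing governs: 185 kN.

185 kN (bearing governs)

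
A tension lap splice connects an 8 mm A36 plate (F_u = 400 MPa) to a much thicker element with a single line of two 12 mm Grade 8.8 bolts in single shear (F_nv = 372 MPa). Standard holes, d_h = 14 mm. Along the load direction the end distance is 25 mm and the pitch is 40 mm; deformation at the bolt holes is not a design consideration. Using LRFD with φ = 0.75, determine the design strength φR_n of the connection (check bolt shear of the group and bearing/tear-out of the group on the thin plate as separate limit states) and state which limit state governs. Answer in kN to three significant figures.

63.1 kN (bolt shear governs)

Bolt shear: A_b = π·12²/4 = 113.1 mm²; R_n = 372 × 113.1 × 2 × 1 / 1000 = 84.14 kN → 0.75 × 84.14 = 63.1 kN.
Bearing (1.5 l_c t F_u ≤ 3.0 d t F_u): upper limit = 3.0·12·8·400 / 1000 = 115.2 kN.
  Edge l_c = 25 − 14/2 = 18 → r_n = 86.4 kN; interior l_c = 40 − 14 = 26 → r_n = 115.2 kN.
  R_n,bearing = 1·86.4 + 1·115.2 = 201.6 kN → 0.75 × 201.6 = 151 kN.
Bolt shear governs: 63.1 kN.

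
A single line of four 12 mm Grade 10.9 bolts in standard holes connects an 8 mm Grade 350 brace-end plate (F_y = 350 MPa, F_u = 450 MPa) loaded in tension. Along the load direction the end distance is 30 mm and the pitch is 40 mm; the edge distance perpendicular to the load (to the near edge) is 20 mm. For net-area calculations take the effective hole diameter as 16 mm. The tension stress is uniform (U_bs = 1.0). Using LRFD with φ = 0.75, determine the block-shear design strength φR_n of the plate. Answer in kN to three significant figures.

Shear plane L_v = 30 + 3·40 = 150 mm; A_gv = 150 × 8 = 1200 mm².
A_nv = (150 − 3.5·16) × 8 = 752 mm².
A_nt = (20 − 0.5·16) × 8 = 96 mm².
0.6 F_u A_nv = 203 kN; 0.6 F_y A_gv = 252 kN → shear rupture governs the shear term.
R_n = 203 + 1.0 × 450 × 96 / 1000 = 246.2 kN.
Design strength φR_n = 0.75 × 246.2 = 185 kN.

185 kN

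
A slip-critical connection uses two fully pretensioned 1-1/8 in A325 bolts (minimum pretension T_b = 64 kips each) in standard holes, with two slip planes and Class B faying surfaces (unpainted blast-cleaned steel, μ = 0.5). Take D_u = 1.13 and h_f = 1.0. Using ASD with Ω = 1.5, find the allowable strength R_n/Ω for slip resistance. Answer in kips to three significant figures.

R_n = μ · D_u · h_f · T_b · n_s · n_b = 0.5 × 1.13 × 1.0 × 64 × 2 × 2 = 144.6 kips.
Allowable strength R_n/Ω = 144.6 / 1.5 = 96.4 kips.

96.4 kips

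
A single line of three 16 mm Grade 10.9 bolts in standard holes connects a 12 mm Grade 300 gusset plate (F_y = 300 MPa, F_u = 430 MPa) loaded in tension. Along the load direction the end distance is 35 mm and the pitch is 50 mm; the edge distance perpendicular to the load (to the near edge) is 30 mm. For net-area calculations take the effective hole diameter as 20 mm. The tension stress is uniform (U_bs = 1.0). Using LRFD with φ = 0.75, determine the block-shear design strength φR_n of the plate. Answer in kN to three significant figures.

Shear plane L_v = 35 + 2·50 = 135 mm; A_gv = 135 × 12 = 1620 mm².
A_nv = (135 − 2.5·20) × 12 = 1020 mm².
A_nt = (30 − 0.5·20) × 12 = 240 mm².
0.6 F_u A_nv = 263.2 kN; 0.6 F_y A_gv = 291.6 kN → shear rupture governs the shear term.
R_n = 263.2 + 1.0 × 430 × 240 / 1000 = 366.4 kN.
Design strength φR_n = 0.75 × 366.4 = 275 kN.

275 kN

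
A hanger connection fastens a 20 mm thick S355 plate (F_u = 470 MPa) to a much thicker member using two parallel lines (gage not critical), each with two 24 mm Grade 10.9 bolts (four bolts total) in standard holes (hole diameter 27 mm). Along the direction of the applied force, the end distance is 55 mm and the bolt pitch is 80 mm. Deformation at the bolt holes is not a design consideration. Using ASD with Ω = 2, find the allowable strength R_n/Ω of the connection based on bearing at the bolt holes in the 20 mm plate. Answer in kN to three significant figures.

Per bolt r_n = 1.5 l_c t F_u ≤ 3.0 d t F_u; upper limit = 3.0 × 24 × 20 × 470 / 1000 = 676.8 kN.
Edge bolt: l_c = 55 − 27/2 = 41.5 mm → 1.5 × 41.5 × 20 × 470 / 1000 = 585.1 → r_n = 585.1 kN.
Interior bolts: l_c = 80 − 27 = 53 mm → 1.5 × 53 × 20 × 470 / 1000 = 747.3 → r_n = 676.8 kN.
R_n = 2 × 585.1 + 2 × 676.8 = 2524 kN.
Allowable strength R_n/Ω = 2524 / 2 = 1260 kN.

1260 kN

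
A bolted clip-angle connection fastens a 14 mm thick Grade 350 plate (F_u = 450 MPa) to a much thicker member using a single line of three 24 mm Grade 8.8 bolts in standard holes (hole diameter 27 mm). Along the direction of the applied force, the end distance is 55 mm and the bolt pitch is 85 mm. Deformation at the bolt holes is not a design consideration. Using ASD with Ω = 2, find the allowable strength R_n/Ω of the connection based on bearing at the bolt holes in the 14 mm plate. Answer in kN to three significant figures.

650 kN

Per bolt r_n = 1.5 l_c t F_u ≤ 3.0 d t F_u; upper limit = 3.0 × 24 × 14 × 450 / 1000 = 453.6 kN.
Edge bolt: l_c = 55 − 27/2 = 41.5 mm → 1.5 × 41.5 × 14 × 450 / 1000 = 392.2 → r_n = 392.2 kN.
Interior bolts: l_c = 85 − 27 = 58 mm → 1.5 × 58 × 14 × 450 / 1000 = 548.1 → r_n = 453.6 kN.
R_n = 1 × 392.2 + 2 × 453.6 = 1299 kN.
Allowable strength R_n/Ω = 1299 / 2 = 650 kN.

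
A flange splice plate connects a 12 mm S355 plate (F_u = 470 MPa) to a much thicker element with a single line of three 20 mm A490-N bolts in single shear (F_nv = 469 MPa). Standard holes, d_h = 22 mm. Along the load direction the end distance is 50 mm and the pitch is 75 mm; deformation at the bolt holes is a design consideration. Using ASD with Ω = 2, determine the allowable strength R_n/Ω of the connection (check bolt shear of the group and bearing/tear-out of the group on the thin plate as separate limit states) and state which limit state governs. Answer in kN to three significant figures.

Bolt shear: A_b = π·20²/4 = 314.2 mm²; R_n = 469 × 314.2 × 3 × 1 / 1000 = 442 kN → 442 / 2 = 221 kN.
Bearing (1.2 l_c t F_u ≤ 2.4 d t F_u): upper limit = 2.4·20·12·470 / 1000 = 270.7 kN.
  Edge l_c = 50 − 22/2 = 39 → r_n = 264 kN; interior l_c = 75 − 22 = 53 → r_n = 270.7 kN.
  R_n,bearing = 1·264 + 2·270.7 = 805.4 kN → 805.4 / 2 = 403 kN.
Bolt shear governs: 221 kN.

221 kN (bolt shear governs)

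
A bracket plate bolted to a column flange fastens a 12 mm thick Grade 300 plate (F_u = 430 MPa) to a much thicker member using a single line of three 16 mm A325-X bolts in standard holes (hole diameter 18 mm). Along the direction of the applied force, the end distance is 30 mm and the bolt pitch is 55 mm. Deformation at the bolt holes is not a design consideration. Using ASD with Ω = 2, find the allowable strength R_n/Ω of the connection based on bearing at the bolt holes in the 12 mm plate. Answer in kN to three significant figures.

Per bolt r_n = 1.5 l_c t F_u ≤ 3.0 d t F_u; upper limit = 3.0 × 16 × 12 × 430 / 1000 = 247.7 kN.
Edge bolt: l_c = 30 − 18/2 = 21 mm → 1.5 × 21 × 12 × 430 / 1000 = 162.5 → r_n = 162.5 kN.
Interior bolts: l_c = 55 − 18 = 37 mm → 1.5 × 37 × 12 × 430 / 1000 = 286.4 → r_n = 247.7 kN.
R_n = 1 × 162.5 + 2 × 247.7 = 657.9 kN.
Allowable strength R_n/Ω = 657.9 / 2 = 329 kN.

329 kN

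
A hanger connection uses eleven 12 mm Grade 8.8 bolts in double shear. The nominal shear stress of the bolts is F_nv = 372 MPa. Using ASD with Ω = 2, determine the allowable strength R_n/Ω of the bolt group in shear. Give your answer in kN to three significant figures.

463 kN

A_b = π × 12² / 4 = 113.1 mm².
R_n = F_nv · A_b · n · n_s = 372 × 113.1 × 11 × 2 / 1000 = 925.6 kN.
Allowable strength R_n/Ω = 925.6 / 2 = 463 kN.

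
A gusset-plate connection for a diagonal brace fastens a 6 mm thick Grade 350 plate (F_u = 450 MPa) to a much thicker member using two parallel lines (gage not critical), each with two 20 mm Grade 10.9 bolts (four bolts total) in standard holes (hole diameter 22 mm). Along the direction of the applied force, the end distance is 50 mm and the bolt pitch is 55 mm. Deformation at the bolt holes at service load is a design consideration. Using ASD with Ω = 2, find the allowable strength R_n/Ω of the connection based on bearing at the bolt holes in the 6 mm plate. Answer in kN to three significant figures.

Per bolt r_n = 1.2 l_c t F_u ≤ 2.4 d t F_u; upper limit = 2.4 × 20 × 6 × 450 / 1000 = 129.6 kN.
Edge bolt: l_c = 50 − 22/2 = 39 mm → 1.2 × 39 × 6 × 450 / 1000 = 126.4 → r_n = 126.4 kN.
Interior bolts: l_c = 55 − 22 = 33 mm → 1.2 × 33 × 6 × 450 / 1000 = 106.9 → r_n = 106.9 kN.
R_n = 2 × 126.4 + 2 × 106.9 = 466.6 kN.
Allowable strength R_n/Ω = 466.6 / 2 = 233 kN.

233 kN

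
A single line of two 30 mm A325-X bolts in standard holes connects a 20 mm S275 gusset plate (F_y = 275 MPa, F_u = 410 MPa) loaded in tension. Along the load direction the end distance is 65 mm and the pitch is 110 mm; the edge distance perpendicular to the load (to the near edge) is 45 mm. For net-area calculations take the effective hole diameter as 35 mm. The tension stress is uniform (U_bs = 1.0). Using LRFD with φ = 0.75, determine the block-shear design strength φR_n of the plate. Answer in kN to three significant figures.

602 kN

Shear plane L_v = 65 + 1·110 = 175 mm; A_gv = 175 × 20 = 3500 mm².
A_nv = (175 − 1.5·35) × 20 = 2450 mm².
A_nt = (45 − 0.5·35) × 20 = 550 mm².
0.6 F_u A_nv = 602.7 kN; 0.6 F_y A_gv = 577.5 kN → shear yielding governs the shear term.
R_n = 577.5 + 1.0 × 410 × 550 / 1000 = 803 kN.
Design strength φR_n = 0.75 × 803 = 602 kN.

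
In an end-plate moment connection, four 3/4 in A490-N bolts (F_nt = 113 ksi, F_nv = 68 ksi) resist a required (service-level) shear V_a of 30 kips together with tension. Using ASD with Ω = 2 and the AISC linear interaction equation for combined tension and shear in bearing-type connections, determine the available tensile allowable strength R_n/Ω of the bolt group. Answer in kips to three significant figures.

A_b = π·0.75²/4 = 0.4418 in²; f_rv = 30 / (4 × 0.4418) = 16.98 ksi.
F'_nt = 1.3 F_nt − (Ω F_nt / F_nv) f_rv = 1.3·113 − (2·113/68)·16.98 = 90.48 ksi, capped at F_nt → F'_nt = 90.48 ksi.
R_n = F'_nt · A_b · n = 90.48 × 0.4418 × 4 = 159.9 kips.
Allowable strength R_n/Ω = 159.9 / 2 = 79.9 kips.

79.9 kips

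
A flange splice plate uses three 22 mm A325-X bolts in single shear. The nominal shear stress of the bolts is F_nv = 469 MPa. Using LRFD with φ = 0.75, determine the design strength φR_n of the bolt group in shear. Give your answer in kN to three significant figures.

A_b = π × 22² / 4 = 380.1 mm².
R_n = F_nv · A_b · n · n_s = 469 × 380.1 × 3 × 1 / 1000 = 534.8 kN.
Design strength φR_n = 0.75 × 534.8 = 401 kN.

401 kN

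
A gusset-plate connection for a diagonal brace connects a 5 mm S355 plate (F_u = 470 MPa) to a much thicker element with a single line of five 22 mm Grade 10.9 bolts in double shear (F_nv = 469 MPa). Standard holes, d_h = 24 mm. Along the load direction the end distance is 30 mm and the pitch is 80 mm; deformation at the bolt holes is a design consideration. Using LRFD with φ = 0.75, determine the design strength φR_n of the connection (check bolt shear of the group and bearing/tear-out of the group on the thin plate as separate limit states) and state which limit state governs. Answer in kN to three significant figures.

410 kN (bearing governs)

Bolt shear: A_b = π·22²/4 = 380.1 mm²; R_n = 469 × 380.1 × 5 × 2 / 1000 = 1783 kN → 0.75 × 1783 = 1340 kN.
Bearing (1.2 l_c t F_u ≤ 2.4 d t F_u): upper limit = 2.4·22·5·470 / 1000 = 124.1 kN.
  Edge l_c = 30 − 24/2 = 18 → r_n = 50.76 kN; interior l_c = 80 − 24 = 56 → r_n = 124.1 kN.
  R_n,bearing = 1·50.76 + 4·124.1 = 547.1 kN → 0.75 × 547.1 = 410 kN.
Bearing governs: 410 kN.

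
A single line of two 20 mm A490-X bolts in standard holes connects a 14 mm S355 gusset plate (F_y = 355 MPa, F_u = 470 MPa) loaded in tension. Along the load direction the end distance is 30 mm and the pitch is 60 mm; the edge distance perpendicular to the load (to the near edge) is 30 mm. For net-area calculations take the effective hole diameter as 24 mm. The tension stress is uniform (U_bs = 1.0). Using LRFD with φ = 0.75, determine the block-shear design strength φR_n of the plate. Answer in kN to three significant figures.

Shear plane L_v = 30 + 1·60 = 90 mm; A_gv = 90 × 14 = 1260 mm².
A_nv = (90 − 1.5·24) × 14 = 756 mm².
A_nt = (30 − 0.5·24) × 14 = 252 mm².
0.6 F_u A_nv = 213.2 kN; 0.6 F_y A_gv = 268.4 kN → shear rupture governs the shear term.
R_n = 213.2 + 1.0 × 470 × 252 / 1000 = 331.6 kN.
Design strength φR_n = 0.75 × 331.6 = 249 kN.

249 kN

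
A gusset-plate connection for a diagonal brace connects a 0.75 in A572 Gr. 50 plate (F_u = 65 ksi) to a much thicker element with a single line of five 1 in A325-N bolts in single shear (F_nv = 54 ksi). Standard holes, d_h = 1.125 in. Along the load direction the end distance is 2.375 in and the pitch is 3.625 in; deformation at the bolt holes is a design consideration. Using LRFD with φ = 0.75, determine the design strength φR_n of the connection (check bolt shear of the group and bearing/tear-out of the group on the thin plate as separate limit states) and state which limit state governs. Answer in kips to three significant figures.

Bolt shear: A_b = π·1²/4 = 0.7854 in²; R_n = 54 × 0.7854 × 5 × 1 = 212.1 kips → 0.75 × 212.1 = 159 kips.
Bearing (1.2 l_c t F_u ≤ 2.4 d t F_u): upper limit = 2.4·1·0.75·65 = 117 kips.
  Edge l_c = 2.375 − 1.125/2 = 1.812 → r_n = 106 kips; interior l_c = 3.625 − 1.125 = 2.5 → r_n = 117 kips.
  R_n,bearing = 1·106 + 4·117 = 574 kips → 0.75 × 574 = 431 kips.
Bolt shear governs: 159 kips.

159 kips (bolt shear governs)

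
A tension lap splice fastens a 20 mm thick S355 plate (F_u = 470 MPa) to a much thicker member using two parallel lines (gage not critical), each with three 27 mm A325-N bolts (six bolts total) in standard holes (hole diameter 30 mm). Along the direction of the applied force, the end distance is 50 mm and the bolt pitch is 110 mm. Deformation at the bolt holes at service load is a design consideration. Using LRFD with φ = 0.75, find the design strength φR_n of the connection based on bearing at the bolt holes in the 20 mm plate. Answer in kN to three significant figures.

Per bolt r_n = 1.2 l_c t F_u ≤ 2.4 d t F_u; upper limit = 2.4 × 27 × 20 × 470 / 1000 = 609.1 kN.
Edge bolt: l_c = 50 − 30/2 = 35 mm → 1.2 × 35 × 20 × 470 / 1000 = 394.8 → r_n = 394.8 kN.
Interior bolts: l_c = 110 − 30 = 80 mm → 1.2 × 80 × 20 × 470 / 1000 = 902.4 → r_n = 609.1 kN.
R_n = 2 × 394.8 + 4 × 609.1 = 3226 kN.
Design strength φR_n = 0.75 × 3226 = 2420 kN.

2420 kN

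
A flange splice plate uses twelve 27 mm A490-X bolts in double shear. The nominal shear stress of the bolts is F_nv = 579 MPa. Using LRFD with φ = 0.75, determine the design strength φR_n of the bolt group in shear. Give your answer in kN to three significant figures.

A_b = π × 27² / 4 = 572.6 mm².
R_n = F_nv · A_b · n · n_s = 579 × 572.6 × 12 × 2 / 1000 = 7956 kN.
Design strength φR_n = 0.75 × 7956 = 5970 kN.

5970 kN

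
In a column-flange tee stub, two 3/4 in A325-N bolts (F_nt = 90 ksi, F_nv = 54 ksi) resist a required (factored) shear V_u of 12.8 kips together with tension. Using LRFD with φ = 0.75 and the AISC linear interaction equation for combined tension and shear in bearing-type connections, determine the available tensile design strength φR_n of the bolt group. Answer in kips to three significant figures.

A_b = π·0.75²/4 = 0.4418 in²; f_rv = 12.8 / (2 × 0.4418) = 14.49 ksi.
F'_nt = 1.3 F_nt − (F_nt / φF_nv) f_rv = 1.3·90 − (90/(0.75·54))·14.49 = 84.81 ksi, capped at F_nt → F'_nt = 84.81 ksi.
R_n = F'_nt · A_b · n = 84.81 × 0.4418 × 2 = 74.93 kips.
Design strength φR_n = 0.75 × 74.93 = 56.2 kips.

56.2 kips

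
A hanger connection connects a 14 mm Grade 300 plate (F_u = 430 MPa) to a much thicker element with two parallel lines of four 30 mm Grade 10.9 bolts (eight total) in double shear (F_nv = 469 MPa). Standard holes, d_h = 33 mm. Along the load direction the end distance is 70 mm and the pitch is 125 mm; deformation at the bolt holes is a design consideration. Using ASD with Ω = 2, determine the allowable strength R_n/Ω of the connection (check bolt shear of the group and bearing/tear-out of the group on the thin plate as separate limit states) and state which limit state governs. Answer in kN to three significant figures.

1690 kN (bearing governs)

Bolt shear: A_b = π·30²/4 = 706.9 mm²; R_n = 469 × 706.9 × 8 × 2 / 1000 = 5304 kN → 5304 / 2 = 2650 kN.
Bearing (1.2 l_c t F_u ≤ 2.4 d t F_u): upper limit = 2.4·30·14·430 / 1000 = 433.4 kN.
  Edge l_c = 70 − 33/2 = 53.5 → r_n = 386.5 kN; interior l_c = 125 − 33 = 92 → r_n = 433.4 kN.
  R_n,bearing = 2·386.5 + 6·433.4 = 3374 kN → 3374 / 2 = 1690 kN.
Bearing governs: 1690 kN.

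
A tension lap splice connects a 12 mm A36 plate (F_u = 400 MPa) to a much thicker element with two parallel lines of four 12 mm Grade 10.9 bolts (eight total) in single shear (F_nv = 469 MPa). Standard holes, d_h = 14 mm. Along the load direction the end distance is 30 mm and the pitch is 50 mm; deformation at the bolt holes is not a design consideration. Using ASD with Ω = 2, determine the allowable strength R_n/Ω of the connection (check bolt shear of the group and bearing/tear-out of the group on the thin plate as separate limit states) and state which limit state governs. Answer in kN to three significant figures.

Bolt shear: A_b = π·12²/4 = 113.1 mm²; R_n = 469 × 113.1 × 8 × 1 / 1000 = 424.3 kN → 424.3 / 2 = 212 kN.
Bearing (1.5 l_c t F_u ≤ 3.0 d t F_u): upper limit = 3.0·12·12·400 / 1000 = 172.8 kN.
  Edge l_c = 30 − 14/2 = 23 → r_n = 165.6 kN; interior l_c = 50 − 14 = 36 → r_n = 172.8 kN.
  R_n,bearing = 2·165.6 + 6·172.8 = 1368 kN → 1368 / 2 = 684 kN.
Bolt shear governs: 212 kN.

212 kN (bolt shear governs)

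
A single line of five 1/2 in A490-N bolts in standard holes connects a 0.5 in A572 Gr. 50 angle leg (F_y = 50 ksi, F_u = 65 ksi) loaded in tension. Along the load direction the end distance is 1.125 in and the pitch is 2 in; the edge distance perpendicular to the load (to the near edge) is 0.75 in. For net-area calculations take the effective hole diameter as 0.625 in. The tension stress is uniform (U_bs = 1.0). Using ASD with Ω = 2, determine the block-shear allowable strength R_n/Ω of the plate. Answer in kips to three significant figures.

68.7 kips

Shear plane L_v = 1.125 + 4·2 = 9.125 in; A_gv = 9.125 × 0.5 = 4.562 in².
A_nv = (9.125 − 4.5·0.625) × 0.5 = 3.156 in².
A_nt = (0.75 − 0.5·0.625) × 0.5 = 0.2188 in².
0.6 F_u A_nv = 123.1 kips; 0.6 F_y A_gv = 136.9 kips → shear rupture governs the shear term.
R_n = 123.1 + 1.0 × 65 × 0.2188 = 137.3 kips.
Allowable strength R_n/Ω = 137.3 / 2 = 68.7 kips.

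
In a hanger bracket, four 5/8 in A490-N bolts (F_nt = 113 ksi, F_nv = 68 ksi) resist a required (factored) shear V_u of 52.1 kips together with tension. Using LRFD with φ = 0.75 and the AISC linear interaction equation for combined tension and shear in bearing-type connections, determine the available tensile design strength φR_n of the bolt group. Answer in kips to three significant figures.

A_b = π·0.625²/4 = 0.3068 in²; f_rv = 52.1 / (4 × 0.3068) = 42.45 ksi.
F'_nt = 1.3 F_nt − (F_nt / φF_nv) f_rv = 1.3·113 − (113/(0.75·68))·42.45 = 52.83 ksi, capped at F_nt → F'_nt = 52.83 ksi.
R_n = F'_nt · A_b · n = 52.83 × 0.3068 × 4 = 64.84 kips.
Design strength φR_n = 0.75 × 64.84 = 48.6 kips.

48.6 kips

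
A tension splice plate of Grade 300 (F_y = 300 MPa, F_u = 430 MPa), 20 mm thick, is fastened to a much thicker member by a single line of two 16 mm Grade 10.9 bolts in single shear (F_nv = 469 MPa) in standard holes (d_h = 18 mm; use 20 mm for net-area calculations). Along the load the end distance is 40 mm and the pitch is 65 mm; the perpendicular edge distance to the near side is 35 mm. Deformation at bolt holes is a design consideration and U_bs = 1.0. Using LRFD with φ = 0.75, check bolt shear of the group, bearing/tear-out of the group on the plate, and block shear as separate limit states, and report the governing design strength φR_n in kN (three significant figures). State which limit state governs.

Bolt shear: A_b = π·16²/4 = 201.1 mm²; R_n = 469 × 201.1 × 2 × 1 / 1000 = 188.6 kN → 0.75 × 188.6 = 141 kN.
Bearing: edge l_c = 31, r_n = 319.9 kN; interior l_c = 47, r_n = 330.2 kN; R_n = 319.9 + 1·330.2 = 650.2 kN → 488 kN.
Block shear: A_gv = 2100, A_nv = 1500, A_nt = 500 mm²; R_n = min(0.6F_uA_nv, 0.6F_yA_gv) + U_bs·F_u·A_nt = 593 kN → 445 kN.
Bolt shear governs: 141 kN.

141 kN (bolt shear governs)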